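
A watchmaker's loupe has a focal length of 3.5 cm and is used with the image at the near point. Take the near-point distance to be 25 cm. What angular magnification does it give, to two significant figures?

8.1

M = 1 + D/f = 1 + 25/3.5 = 8.143.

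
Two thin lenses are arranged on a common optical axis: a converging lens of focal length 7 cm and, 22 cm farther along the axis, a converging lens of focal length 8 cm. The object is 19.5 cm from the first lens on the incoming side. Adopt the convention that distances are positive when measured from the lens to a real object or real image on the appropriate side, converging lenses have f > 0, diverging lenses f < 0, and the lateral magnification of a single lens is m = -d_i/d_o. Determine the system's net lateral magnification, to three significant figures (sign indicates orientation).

1.45

First lens: d_i1 = 1/(1/7 - 1/19.5) = 10.920 cm.
m_1 = -(10.920)/19.5 = -0.5600.
The intermediate image is 10.920 cm to the right of lens 1, so d_o2 = L - d_i1 = 22 - 10.920 = 11.080 cm.
Second lens: d_i2 = 1/(1/8 - 1/(11.080)) = 28.779 cm.
m_2 = -(28.779)/(11.080) = -2.5974.
The system's lateral magnification is m_1 m_2 = (-0.5600)(-2.5974) = 1.4545.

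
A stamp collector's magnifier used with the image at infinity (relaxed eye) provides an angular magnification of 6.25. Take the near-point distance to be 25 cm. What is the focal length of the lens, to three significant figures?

For the image at infinity, M = D/f.
f = D/M = 25/6.25 = 4.000 cm.

4.00 cm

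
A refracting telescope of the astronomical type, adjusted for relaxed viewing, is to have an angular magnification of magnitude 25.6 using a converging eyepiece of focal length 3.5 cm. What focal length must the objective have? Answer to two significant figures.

90 cm

|M| = f_obj/|f_eye|, so f_obj = |M| x |f_eye| = 25.6 x 3.5 = 89.600 cm.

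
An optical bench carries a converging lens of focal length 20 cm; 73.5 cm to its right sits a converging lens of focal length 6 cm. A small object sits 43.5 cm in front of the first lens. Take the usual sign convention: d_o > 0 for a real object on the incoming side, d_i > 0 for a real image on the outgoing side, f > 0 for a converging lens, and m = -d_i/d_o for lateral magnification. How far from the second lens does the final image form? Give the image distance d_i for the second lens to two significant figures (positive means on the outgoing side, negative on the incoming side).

7.2 cm

First lens: d_i1 = 1/(1/20 - 1/43.5) = 37.021 cm.
That image sits 36.479 cm in front of the second lens, so d_o2 = 36.479 cm.
Second lens: d_i2 = 1/(1/6 - 1/(36.479)) = 7.181 cm.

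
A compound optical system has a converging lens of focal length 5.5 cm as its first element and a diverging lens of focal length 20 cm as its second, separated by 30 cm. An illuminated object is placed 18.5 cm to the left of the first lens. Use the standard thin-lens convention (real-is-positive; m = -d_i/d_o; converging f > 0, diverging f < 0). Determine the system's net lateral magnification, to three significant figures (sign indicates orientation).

Lens 1: 1/d_i1 = 1/f_1 - 1/d_o1 = 1/5.5 - 1/18.5 = 0.12776 cm^-1, so d_i1 = 7.827 cm.
m_1 = -(7.827)/18.5 = -0.4231.
That image sits 22.173 cm in front of the second lens, so d_o2 = 22.173 cm.
Lens 2: 1/d_i2 = 1/f_2 - 1/d_o2 = 1/(-20) - 1/(22.173) = -0.09510 cm^-1, so d_i2 = -10.515 cm.
m_2 = -(-10.515)/(22.173) = 0.4742.
The system's lateral magnification is m_1 m_2 = (-0.4231)(0.4742) = -0.2006.

-0.201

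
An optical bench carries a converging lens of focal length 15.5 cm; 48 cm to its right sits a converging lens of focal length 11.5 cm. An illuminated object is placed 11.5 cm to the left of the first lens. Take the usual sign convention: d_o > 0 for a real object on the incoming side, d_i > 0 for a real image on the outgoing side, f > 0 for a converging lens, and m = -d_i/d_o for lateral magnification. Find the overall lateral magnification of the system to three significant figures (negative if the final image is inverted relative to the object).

-0.550

Applying the thin-lens equation to the first lens, 1/15.5 = 1/11.5 + 1/d_i1, which gives d_i1 = -44.562 cm.
Its lateral magnification is m_1 = -d_i1/d_o1 = -(-44.562)/11.5 = 3.8750.
With d_i1 < 0 the first image is virtual and lies on the object side; the object distance for lens 2 is d_o2 = 48 - (-44.562) = 92.562 cm.
Applying the thin-lens equation again with f_2 = 11.5 cm and d_o2 = 92.562 cm gives d_i2 = 13.131 cm.
m_2 = -(13.131)/(92.562) = -0.1419.
Total m = m_1 x m_2 = (3.8750)(-0.1419) = -0.5497.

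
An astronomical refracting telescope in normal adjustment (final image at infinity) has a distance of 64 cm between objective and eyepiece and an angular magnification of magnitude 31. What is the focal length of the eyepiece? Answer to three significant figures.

2.00 cm

In normal adjustment the tube length equals f_obj + f_eye and |M| = f_obj/f_eye.
So f_obj = 31 f_eye and 31 f_eye + f_eye = 64 cm, giving f_eye = 64/32 = 2.000 cm and f_obj = 62.000 cm.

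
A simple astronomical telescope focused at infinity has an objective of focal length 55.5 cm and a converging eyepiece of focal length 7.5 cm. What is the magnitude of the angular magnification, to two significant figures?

7.4

|M| = f_obj/|f_eye| = 55.5/7.5 = 7.400.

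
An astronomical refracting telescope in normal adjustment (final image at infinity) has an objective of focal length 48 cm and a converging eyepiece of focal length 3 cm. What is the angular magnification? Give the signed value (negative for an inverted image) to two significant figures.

-16

M = -f_obj/f_eye = -48/(3) = -16.000.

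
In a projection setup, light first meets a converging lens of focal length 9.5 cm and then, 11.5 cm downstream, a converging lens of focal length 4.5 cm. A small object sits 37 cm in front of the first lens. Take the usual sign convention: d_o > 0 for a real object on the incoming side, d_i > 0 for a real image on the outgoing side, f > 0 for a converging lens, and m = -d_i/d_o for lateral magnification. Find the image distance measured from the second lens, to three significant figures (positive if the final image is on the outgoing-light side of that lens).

0.998 cm

Applying the thin-lens equation to the first lens, 1/9.5 = 1/37 + 1/d_i1, which gives d_i1 = 12.782 cm.
Since 12.782 cm > 11.5 cm, the first image lies past the second lens and serves as a virtual object: d_o2 = L - d_i1 = -1.282 cm.
Applying the thin-lens equation again with f_2 = 4.5 cm and d_o2 = -1.282 cm gives d_i2 = 0.998 cm.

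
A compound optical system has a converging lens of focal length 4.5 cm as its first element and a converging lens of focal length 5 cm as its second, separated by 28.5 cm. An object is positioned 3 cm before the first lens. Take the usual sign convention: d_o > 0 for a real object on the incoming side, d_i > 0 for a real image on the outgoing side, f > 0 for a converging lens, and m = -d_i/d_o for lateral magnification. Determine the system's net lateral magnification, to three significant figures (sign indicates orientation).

Lens 1: 1/d_i1 = 1/f_1 - 1/d_o1 = 1/4.5 - 1/3 = -0.11111 cm^-1, so d_i1 = -9.000 cm.
m_1 = -(-9.000)/3 = 3.0000.
With d_i1 < 0 the first image is virtual and lies on the object side; the object distance for lens 2 is d_o2 = 28.5 - (-9.000) = 37.500 cm.
Lens 2: 1/d_i2 = 1/f_2 - 1/d_o2 = 1/5 - 1/(37.500) = 0.17333 cm^-1, so d_i2 = 5.769 cm.
m_2 = -(5.769)/(37.500) = -0.1538.
Total m = m_1 x m_2 = (3.0000)(-0.1538) = -0.4615.

-0.462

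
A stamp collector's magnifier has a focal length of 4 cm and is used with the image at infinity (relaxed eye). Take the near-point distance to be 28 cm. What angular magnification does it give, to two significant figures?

M = D/f = 28/4 = 7.000.

7.0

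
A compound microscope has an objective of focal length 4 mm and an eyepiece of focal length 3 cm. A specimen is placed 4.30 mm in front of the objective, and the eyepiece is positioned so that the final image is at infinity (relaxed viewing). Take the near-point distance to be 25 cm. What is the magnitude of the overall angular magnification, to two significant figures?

110

Convert to cm: f_obj = 4 mm = 0.4 cm; d_o = 4.30 mm = 0.43 cm.
Objective: 1/d_i = 1/f_obj - 1/d_o = 1/0.4 - 1/0.43 = 0.17442 cm^-1, so d_i = 5.733 cm.
m_obj = -d_i/d_o = -5.733/0.43 = -13.333.
Eyepiece angular magnification (image at infinity): M_eye = D/f_e = 25/3 = 8.333.
Overall M = m_obj x M_eye = (-13.333)(8.333) = -111.11.
|M| = 111.11.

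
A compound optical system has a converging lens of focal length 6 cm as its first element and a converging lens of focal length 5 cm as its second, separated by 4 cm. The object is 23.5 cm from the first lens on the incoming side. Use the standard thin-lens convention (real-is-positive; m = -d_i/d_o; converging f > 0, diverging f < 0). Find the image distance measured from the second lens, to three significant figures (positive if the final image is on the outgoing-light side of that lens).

2.24 cm

Applying the thin-lens equation to the first lens, 1/6 = 1/23.5 + 1/d_i1, which gives d_i1 = 8.057 cm.
Since 8.057 cm > 4 cm, the first image lies past the second lens and serves as a virtual object: d_o2 = L - d_i1 = -4.057 cm.
Applying the thin-lens equation again with f_2 = 5 cm and d_o2 = -4.057 cm gives d_i2 = 2.240 cm.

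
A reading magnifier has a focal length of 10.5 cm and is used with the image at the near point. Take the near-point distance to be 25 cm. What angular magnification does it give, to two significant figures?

M = 1 + D/f = 1 + 25/10.5 = 3.381.

3.4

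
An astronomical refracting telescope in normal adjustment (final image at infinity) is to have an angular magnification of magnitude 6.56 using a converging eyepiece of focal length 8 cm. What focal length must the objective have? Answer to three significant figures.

|M| = f_obj/|f_eye|, so f_obj = |M| x |f_eye| = 6.56 x 8 = 52.480 cm.

52.5 cm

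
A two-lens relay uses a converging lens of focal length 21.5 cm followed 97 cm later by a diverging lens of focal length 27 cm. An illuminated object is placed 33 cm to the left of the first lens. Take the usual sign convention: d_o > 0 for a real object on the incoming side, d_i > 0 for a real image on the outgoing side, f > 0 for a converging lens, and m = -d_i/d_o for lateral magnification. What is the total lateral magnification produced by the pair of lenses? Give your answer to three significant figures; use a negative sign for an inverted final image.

Lens 1: 1/d_i1 = 1/f_1 - 1/d_o1 = 1/21.5 - 1/33 = 0.01621 cm^-1, so d_i1 = 61.696 cm.
m_1 = -(61.696)/33 = -1.8696.
The intermediate image is 61.696 cm to the right of lens 1, so d_o2 = L - d_i1 = 97 - 61.696 = 35.304 cm.
Lens 2: 1/d_i2 = 1/f_2 - 1/d_o2 = 1/(-27) - 1/(35.304) = -0.06536 cm^-1, so d_i2 = -15.299 cm.
m_2 = -(-15.299)/(35.304) = 0.4334.
The system's lateral magnification is m_1 m_2 = (-1.8696)(0.4334) = -0.8102.

-0.810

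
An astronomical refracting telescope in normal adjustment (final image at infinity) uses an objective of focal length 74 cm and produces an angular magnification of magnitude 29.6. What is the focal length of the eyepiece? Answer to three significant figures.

2.50 cm

|M| = f_obj/f_eye, so f_eye = f_obj/|M| = 74/29.6 = 2.500 cm.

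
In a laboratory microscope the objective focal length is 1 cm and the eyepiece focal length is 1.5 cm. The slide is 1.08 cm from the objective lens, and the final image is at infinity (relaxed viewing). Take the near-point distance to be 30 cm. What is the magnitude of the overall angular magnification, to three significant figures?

Objective: 1/d_i = 1/f_obj - 1/d_o = 1/1 - 1/1.08 = 0.07407 cm^-1, so d_i = 13.500 cm.
m_obj = -d_i/d_o = -13.500/1.08 = -12.500.
Eyepiece angular magnification (image at infinity): M_eye = D/f_e = 30/1.5 = 20.000.
Overall M = m_obj x M_eye = (-12.500)(20.000) = -250.00.
|M| = 250.00.

250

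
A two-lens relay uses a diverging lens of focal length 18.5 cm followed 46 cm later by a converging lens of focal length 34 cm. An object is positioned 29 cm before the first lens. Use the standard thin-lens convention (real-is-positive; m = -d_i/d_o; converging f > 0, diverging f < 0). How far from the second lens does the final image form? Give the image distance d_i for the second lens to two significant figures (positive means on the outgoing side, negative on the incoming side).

Lens 1: 1/d_i1 = 1/f_1 - 1/d_o1 = 1/(-18.5) - 1/29 = -0.08854 cm^-1, so d_i1 = -11.295 cm.
The intermediate image is virtual, 11.295 cm to the left of lens 1, so d_o2 = L - d_i1 = 46 - (-11.295) = 57.295 cm.
Lens 2: 1/d_i2 = 1/f_2 - 1/d_o2 = 1/34 - 1/(57.295) = 0.01196 cm^-1, so d_i2 = 83.625 cm.

84 cm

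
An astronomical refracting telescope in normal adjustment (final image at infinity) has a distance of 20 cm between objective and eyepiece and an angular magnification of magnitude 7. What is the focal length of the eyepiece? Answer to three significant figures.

2.50 cm

In normal adjustment the tube length equals f_obj + f_eye and |M| = f_obj/f_eye.
So f_obj = 7 f_eye and 7 f_eye + f_eye = 20 cm, giving f_eye = 20/8 = 2.500 cm and f_obj = 17.500 cm.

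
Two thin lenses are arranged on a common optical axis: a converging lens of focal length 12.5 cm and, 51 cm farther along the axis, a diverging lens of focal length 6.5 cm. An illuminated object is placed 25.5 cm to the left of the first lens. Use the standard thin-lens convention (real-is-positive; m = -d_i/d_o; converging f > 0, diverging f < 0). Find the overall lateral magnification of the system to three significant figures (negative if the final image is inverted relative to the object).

Lens 1: 1/d_i1 = 1/f_1 - 1/d_o1 = 1/12.5 - 1/25.5 = 0.04078 cm^-1, so d_i1 = 24.519 cm.
m_1 = -(24.519)/25.5 = -0.9615.
That image sits 26.481 cm in front of the second lens, so d_o2 = 26.481 cm.
Lens 2: 1/d_i2 = 1/f_2 - 1/d_o2 = 1/(-6.5) - 1/(26.481) = -0.19161 cm^-1, so d_i2 = -5.219 cm.
m_2 = -(-5.219)/(26.481) = 0.1971.
Total m = m_1 x m_2 = (-0.9615)(0.1971) = -0.1895.

-0.190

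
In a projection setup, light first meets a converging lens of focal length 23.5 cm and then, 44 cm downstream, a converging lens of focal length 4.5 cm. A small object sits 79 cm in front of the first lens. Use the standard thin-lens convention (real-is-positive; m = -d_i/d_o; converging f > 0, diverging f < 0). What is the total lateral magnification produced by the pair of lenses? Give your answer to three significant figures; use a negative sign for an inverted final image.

First lens: d_i1 = 1/(1/23.5 - 1/79) = 33.450 cm.
m_1 = -(33.450)/79 = -0.4234.
Object distance for lens 2: d_o2 = 44 - 33.450 = 10.550 cm.
Second lens: d_i2 = 1/(1/4.5 - 1/(10.550)) = 7.847 cm.
m_2 = -(7.847)/(10.550) = -0.7439.
Overall magnification: m = m_1 m_2 = 0.3150.

0.315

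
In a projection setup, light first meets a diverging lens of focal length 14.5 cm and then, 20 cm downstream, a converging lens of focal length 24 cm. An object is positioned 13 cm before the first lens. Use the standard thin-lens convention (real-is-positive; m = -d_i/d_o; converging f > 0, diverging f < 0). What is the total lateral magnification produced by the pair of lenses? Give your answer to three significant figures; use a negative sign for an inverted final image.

Lens 1: 1/d_i1 = 1/f_1 - 1/d_o1 = 1/(-14.5) - 1/13 = -0.14589 cm^-1, so d_i1 = -6.855 cm.
m_1 = -(-6.855)/13 = 0.5273.
The intermediate image is virtual, 6.855 cm to the left of lens 1, so d_o2 = L - d_i1 = 20 - (-6.855) = 26.855 cm.
Lens 2: 1/d_i2 = 1/f_2 - 1/d_o2 = 1/24 - 1/(26.855) = 0.00443 cm^-1, so d_i2 = 225.783 cm.
m_2 = -(225.783)/(26.855) = -8.4076.
Total m = m_1 x m_2 = (0.5273)(-8.4076) = -4.4331.

-4.43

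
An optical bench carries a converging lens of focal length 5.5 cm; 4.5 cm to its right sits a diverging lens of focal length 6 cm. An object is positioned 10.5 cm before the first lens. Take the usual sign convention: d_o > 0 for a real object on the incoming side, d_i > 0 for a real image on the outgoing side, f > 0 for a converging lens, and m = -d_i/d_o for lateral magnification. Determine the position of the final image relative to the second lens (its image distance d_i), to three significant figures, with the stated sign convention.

-40.3 cm

First lens: d_i1 = 1/(1/5.5 - 1/10.5) = 11.550 cm.
Since 11.550 cm > 4.5 cm, the first image lies past the second lens and serves as a virtual object: d_o2 = L - d_i1 = -7.050 cm.
Second lens: d_i2 = 1/(1/(-6) - 1/(-7.050)) = -40.286 cm.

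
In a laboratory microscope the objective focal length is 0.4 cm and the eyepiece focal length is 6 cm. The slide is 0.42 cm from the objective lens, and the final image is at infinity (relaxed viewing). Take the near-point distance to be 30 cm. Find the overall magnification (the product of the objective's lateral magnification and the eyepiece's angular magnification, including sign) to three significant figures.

Objective: 1/d_i = 1/f_obj - 1/d_o = 1/0.4 - 1/0.42 = 0.11905 cm^-1, so d_i = 8.400 cm.
m_obj = -d_i/d_o = -8.400/0.42 = -20.000.
Eyepiece angular magnification (image at infinity): M_eye = D/f_e = 30/6 = 5.000.
Overall M = m_obj x M_eye = (-20.000)(5.000) = -100.00.

-100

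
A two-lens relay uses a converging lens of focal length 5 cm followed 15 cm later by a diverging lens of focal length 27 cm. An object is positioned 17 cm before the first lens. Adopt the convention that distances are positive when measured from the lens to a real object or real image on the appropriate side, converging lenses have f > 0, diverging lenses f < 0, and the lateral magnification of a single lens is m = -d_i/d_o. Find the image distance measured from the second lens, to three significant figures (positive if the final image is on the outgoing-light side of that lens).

-6.12 cm

Lens 1: 1/d_i1 = 1/f_1 - 1/d_o1 = 1/5 - 1/17 = 0.14118 cm^-1, so d_i1 = 7.083 cm.
Object distance for lens 2: d_o2 = 15 - 7.083 = 7.917 cm.
Lens 2: 1/d_i2 = 1/f_2 - 1/d_o2 = 1/(-27) - 1/(7.917) = -0.16335 cm^-1, so d_i2 = -6.122 cm.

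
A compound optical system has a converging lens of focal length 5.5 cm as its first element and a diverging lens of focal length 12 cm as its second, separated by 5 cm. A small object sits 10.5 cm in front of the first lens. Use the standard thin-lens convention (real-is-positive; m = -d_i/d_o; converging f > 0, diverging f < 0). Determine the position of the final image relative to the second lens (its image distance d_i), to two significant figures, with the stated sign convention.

14 cm

Applying the thin-lens equation to the first lens, 1/5.5 = 1/10.5 + 1/d_i1, which gives d_i1 = 11.550 cm.
This image would form 11.550 cm past lens 1, i.e. 6.550 cm beyond lens 2, so it is a virtual object for lens 2: d_o2 = 5 - 11.550 = -6.550 cm.
Applying the thin-lens equation again with f_2 = -12 cm and d_o2 = -6.550 cm gives d_i2 = 14.422 cm.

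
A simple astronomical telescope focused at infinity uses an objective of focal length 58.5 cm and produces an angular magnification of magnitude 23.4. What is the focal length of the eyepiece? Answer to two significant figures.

|M| = f_obj/f_eye, so f_eye = f_obj/|M| = 58.5/23.4 = 2.500 cm.

2.5 cm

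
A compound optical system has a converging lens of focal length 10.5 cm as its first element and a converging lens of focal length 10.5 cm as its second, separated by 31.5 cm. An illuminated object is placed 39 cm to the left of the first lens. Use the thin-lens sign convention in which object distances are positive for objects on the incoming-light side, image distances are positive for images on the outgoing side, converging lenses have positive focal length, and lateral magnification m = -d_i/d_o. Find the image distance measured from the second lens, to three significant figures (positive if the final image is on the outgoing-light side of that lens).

Applying the thin-lens equation to the first lens, 1/10.5 = 1/39 + 1/d_i1, which gives d_i1 = 14.368 cm.
The intermediate image is 14.368 cm to the right of lens 1, so d_o2 = L - d_i1 = 31.5 - 14.368 = 17.132 cm.
Applying the thin-lens equation again with f_2 = 10.5 cm and d_o2 = 17.132 cm gives d_i2 = 27.125 cm.

27.1 cm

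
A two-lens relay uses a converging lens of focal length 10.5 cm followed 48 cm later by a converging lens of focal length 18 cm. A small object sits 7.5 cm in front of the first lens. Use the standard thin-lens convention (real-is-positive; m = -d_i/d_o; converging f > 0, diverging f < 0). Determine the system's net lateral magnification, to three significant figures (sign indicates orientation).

-1.12

Applying the thin-lens equation to the first lens, 1/10.5 = 1/7.5 + 1/d_i1, which gives d_i1 = -26.250 cm.
Its lateral magnification is m_1 = -d_i1/d_o1 = -(-26.250)/7.5 = 3.5000.
With d_i1 < 0 the first image is virtual and lies on the object side; the object distance for lens 2 is d_o2 = 48 - (-26.250) = 74.250 cm.
Applying the thin-lens equation again with f_2 = 18 cm and d_o2 = 74.250 cm gives d_i2 = 23.760 cm.
m_2 = -(23.760)/(74.250) = -0.3200.
Total m = m_1 x m_2 = (3.5000)(-0.3200) = -1.1200.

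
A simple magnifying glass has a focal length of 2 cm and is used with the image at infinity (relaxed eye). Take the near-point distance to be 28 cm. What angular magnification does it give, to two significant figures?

14

M = D/f = 28/2 = 14.000.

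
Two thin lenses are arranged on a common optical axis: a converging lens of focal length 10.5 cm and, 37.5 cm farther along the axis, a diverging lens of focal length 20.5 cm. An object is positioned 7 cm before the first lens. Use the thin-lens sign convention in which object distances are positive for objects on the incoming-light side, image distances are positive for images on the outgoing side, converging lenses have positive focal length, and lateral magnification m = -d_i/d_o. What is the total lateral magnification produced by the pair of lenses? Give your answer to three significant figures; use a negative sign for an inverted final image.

Applying the thin-lens equation to the first lens, 1/10.5 = 1/7 + 1/d_i1, which gives d_i1 = -21.000 cm.
Its lateral magnification is m_1 = -d_i1/d_o1 = -(-21.000)/7 = 3.0000.
With d_i1 < 0 the first image is virtual and lies on the object side; the object distance for lens 2 is d_o2 = 37.5 - (-21.000) = 58.500 cm.
Applying the thin-lens equation again with f_2 = -20.5 cm and d_o2 = 58.500 cm gives d_i2 = -15.180 cm.
m_2 = -(-15.180)/(58.500) = 0.2595.
Total m = m_1 x m_2 = (3.0000)(0.2595) = 0.7785.

0.778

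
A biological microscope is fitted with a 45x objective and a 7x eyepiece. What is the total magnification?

The overall magnification of a compound microscope is the product of the objective and eyepiece magnifications:
M = M_obj x M_eye = 45 x 7 = 315.

315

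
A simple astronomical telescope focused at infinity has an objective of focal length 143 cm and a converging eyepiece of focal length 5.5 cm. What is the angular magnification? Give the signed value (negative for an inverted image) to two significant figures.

-26

M = -f_obj/f_eye = -143/(5.5) = -26.000.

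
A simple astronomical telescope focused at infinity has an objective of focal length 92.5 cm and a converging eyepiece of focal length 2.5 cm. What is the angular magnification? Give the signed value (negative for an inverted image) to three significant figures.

-37.0

M = -f_obj/f_eye = -92.5/(2.5) = -37.000.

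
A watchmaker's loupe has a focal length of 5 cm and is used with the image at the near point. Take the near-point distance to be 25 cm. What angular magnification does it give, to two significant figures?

6.0

M = 1 + D/f = 1 + 25/5 = 6.000.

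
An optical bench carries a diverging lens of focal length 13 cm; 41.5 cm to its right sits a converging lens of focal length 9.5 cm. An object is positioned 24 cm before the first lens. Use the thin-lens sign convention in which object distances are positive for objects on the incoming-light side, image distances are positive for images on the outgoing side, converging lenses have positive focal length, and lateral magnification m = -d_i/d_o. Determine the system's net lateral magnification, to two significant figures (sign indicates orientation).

-0.083

Applying the thin-lens equation to the first lens, 1/(-13) = 1/24 + 1/d_i1, which gives d_i1 = -8.432 cm.
Its lateral magnification is m_1 = -d_i1/d_o1 = -(-8.432)/24 = 0.3514.
With d_i1 < 0 the first image is virtual and lies on the object side; the object distance for lens 2 is d_o2 = 41.5 - (-8.432) = 49.932 cm.
Applying the thin-lens equation again with f_2 = 9.5 cm and d_o2 = 49.932 cm gives d_i2 = 11.732 cm.
m_2 = -(11.732)/(49.932) = -0.2350.
Total m = m_1 x m_2 = (0.3514)(-0.2350) = -0.0826.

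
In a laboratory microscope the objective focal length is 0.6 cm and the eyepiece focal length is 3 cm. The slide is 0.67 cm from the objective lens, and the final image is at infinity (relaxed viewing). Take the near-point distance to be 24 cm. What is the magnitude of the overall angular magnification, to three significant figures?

Objective: 1/d_i = 1/f_obj - 1/d_o = 1/0.6 - 1/0.67 = 0.17413 cm^-1, so d_i = 5.743 cm.
m_obj = -d_i/d_o = -5.743/0.67 = -8.571.
Eyepiece angular magnification (image at infinity): M_eye = D/f_e = 24/3 = 8.000.
Overall M = m_obj x M_eye = (-8.571)(8.000) = -68.57.
|M| = 68.57.

68.6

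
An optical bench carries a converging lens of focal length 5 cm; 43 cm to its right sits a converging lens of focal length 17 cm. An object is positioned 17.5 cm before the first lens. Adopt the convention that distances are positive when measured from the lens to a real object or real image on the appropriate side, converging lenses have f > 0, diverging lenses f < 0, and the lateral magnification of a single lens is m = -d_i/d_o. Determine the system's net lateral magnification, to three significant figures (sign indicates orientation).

0.358

Applying the thin-lens equation to the first lens, 1/5 = 1/17.5 + 1/d_i1, which gives d_i1 = 7.000 cm.
Its lateral magnification is m_1 = -d_i1/d_o1 = -(7.000)/17.5 = -0.4000.
Object distance for lens 2: d_o2 = 43 - 7.000 = 36.000 cm.
Applying the thin-lens equation again with f_2 = 17 cm and d_o2 = 36.000 cm gives d_i2 = 32.211 cm.
m_2 = -(32.211)/(36.000) = -0.8947.
Total m = m_1 x m_2 = (-0.4000)(-0.8947) = 0.3579.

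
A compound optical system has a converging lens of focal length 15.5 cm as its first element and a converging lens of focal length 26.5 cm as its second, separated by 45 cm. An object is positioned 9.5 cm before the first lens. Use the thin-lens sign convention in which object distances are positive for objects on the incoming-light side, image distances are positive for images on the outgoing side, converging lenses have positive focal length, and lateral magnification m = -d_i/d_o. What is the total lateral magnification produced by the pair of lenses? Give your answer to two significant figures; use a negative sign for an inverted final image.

Lens 1: 1/d_i1 = 1/f_1 - 1/d_o1 = 1/15.5 - 1/9.5 = -0.04075 cm^-1, so d_i1 = -24.542 cm.
m_1 = -(-24.542)/9.5 = 2.5833.
The intermediate image is virtual, 24.542 cm to the left of lens 1, so d_o2 = L - d_i1 = 45 - (-24.542) = 69.542 cm.
Lens 2: 1/d_i2 = 1/f_2 - 1/d_o2 = 1/26.5 - 1/(69.542) = 0.02336 cm^-1, so d_i2 = 42.816 cm.
m_2 = -(42.816)/(69.542) = -0.6157.
The system's lateral magnification is m_1 m_2 = (2.5833)(-0.6157) = -1.5905.

-1.6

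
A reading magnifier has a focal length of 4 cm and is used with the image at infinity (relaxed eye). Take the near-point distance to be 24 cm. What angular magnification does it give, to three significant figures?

6.00

M = D/f = 24/4 = 6.000.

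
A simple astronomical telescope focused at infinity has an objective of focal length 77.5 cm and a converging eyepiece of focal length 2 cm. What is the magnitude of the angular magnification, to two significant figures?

39

|M| = f_obj/|f_eye| = 77.5/2 = 38.750.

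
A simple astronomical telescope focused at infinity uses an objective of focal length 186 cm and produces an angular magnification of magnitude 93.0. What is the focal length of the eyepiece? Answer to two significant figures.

2.0 cm

|M| = f_obj/f_eye, so f_eye = f_obj/|M| = 186/93.0 = 2.000 cm.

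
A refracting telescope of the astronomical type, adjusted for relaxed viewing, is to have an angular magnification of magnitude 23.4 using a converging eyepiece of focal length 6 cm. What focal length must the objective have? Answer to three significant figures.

|M| = f_obj/|f_eye|, so f_obj = |M| x |f_eye| = 23.4 x 6 = 140.400 cm.

140 cm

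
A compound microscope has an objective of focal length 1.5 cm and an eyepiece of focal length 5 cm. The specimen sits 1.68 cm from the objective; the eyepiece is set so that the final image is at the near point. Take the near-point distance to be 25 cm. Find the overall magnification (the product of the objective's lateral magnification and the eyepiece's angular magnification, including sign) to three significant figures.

Objective: 1/d_i = 1/f_obj - 1/d_o = 1/1.5 - 1/1.68 = 0.07143 cm^-1, so d_i = 14.000 cm.
m_obj = -d_i/d_o = -14.000/1.68 = -8.333.
Eyepiece angular magnification (image at near point): M_eye = 1 + D/f_e = 1 + 25/5 = 6.000.
Overall M = m_obj x M_eye = (-8.333)(6.000) = -50.00.

-50.0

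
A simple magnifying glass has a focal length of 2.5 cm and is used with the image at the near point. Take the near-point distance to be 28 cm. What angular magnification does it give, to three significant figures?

12.2

M = 1 + D/f = 1 + 28/2.5 = 12.200.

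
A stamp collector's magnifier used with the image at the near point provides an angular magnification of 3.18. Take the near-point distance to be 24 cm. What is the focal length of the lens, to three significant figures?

11.0 cm

For the image at the near point, M = 1 + D/f.
f = D/(M - 1) = 24/(3.18 - 1) = 11.009 cm.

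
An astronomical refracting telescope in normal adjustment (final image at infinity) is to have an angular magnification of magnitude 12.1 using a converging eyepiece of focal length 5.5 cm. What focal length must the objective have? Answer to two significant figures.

|M| = f_obj/|f_eye|, so f_obj = |M| x |f_eye| = 12.1 x 5.5 = 66.550 cm.

67 cm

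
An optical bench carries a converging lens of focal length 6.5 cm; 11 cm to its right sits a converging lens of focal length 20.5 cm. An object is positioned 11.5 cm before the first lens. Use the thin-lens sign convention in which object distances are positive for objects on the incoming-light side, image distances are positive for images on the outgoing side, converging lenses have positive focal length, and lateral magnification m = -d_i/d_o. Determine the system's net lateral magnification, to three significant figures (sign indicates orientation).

First lens: d_i1 = 1/(1/6.5 - 1/11.5) = 14.950 cm.
m_1 = -(14.950)/11.5 = -1.3000.
Since 14.950 cm > 11 cm, the first image lies past the second lens and serves as a virtual object: d_o2 = L - d_i1 = -3.950 cm.
Second lens: d_i2 = 1/(1/20.5 - 1/(-3.950)) = 3.312 cm.
m_2 = -(3.312)/(-3.950) = 0.8384.
The system's lateral magnification is m_1 m_2 = (-1.3000)(0.8384) = -1.0900.

-1.09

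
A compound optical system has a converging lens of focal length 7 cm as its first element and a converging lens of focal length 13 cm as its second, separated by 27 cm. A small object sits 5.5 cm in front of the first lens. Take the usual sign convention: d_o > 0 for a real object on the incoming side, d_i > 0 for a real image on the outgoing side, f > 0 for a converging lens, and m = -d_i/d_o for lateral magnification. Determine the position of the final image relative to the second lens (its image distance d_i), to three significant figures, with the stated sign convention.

First lens: d_i1 = 1/(1/7 - 1/5.5) = -25.667 cm.
With d_i1 < 0 the first image is virtual and lies on the object side; the object distance for lens 2 is d_o2 = 27 - (-25.667) = 52.667 cm.
Second lens: d_i2 = 1/(1/13 - 1/(52.667)) = 17.261 cm.

17.3 cm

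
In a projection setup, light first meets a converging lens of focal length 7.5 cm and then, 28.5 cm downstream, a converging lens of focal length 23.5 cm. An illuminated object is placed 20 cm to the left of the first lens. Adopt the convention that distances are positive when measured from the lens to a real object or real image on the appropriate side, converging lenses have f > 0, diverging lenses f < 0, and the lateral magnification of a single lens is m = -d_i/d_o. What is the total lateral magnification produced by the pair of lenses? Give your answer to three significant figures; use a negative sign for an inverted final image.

Applying the thin-lens equation to the first lens, 1/7.5 = 1/20 + 1/d_i1, which gives d_i1 = 12.000 cm.
Its lateral magnification is m_1 = -d_i1/d_o1 = -(12.000)/20 = -0.6000.
That image sits 16.500 cm in front of the second lens, so d_o2 = 16.500 cm.
Applying the thin-lens equation again with f_2 = 23.5 cm and d_o2 = 16.500 cm gives d_i2 = -55.393 cm.
m_2 = -(-55.393)/(16.500) = 3.3571.
The system's lateral magnification is m_1 m_2 = (-0.6000)(3.3571) = -2.0143.

-2.01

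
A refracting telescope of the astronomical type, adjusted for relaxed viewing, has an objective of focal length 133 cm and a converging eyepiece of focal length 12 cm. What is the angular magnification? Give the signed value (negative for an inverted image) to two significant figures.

-11

M = -f_obj/f_eye = -133/(12) = -11.083.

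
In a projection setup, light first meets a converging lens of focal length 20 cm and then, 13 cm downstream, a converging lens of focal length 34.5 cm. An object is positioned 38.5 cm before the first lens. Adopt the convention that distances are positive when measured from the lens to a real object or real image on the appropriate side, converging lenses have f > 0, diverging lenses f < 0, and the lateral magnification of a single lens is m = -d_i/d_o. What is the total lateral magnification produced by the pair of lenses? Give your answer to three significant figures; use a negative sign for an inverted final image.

First lens: d_i1 = 1/(1/20 - 1/38.5) = 41.622 cm.
m_1 = -(41.622)/38.5 = -1.0811.
Since 41.622 cm > 13 cm, the first image lies past the second lens and serves as a virtual object: d_o2 = L - d_i1 = -28.622 cm.
Second lens: d_i2 = 1/(1/34.5 - 1/(-28.622)) = 15.644 cm.
m_2 = -(15.644)/(-28.622) = 0.5466.
The system's lateral magnification is m_1 m_2 = (-1.0811)(0.5466) = -0.5909.

-0.591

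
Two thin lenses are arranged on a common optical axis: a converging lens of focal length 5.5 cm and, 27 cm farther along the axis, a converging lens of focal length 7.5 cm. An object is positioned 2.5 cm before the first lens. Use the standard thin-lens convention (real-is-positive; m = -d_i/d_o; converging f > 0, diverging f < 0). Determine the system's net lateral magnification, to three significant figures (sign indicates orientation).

Applying the thin-lens equation to the first lens, 1/5.5 = 1/2.5 + 1/d_i1, which gives d_i1 = -4.583 cm.
Its lateral magnification is m_1 = -d_i1/d_o1 = -(-4.583)/2.5 = 1.8333.
With d_i1 < 0 the first image is virtual and lies on the object side; the object distance for lens 2 is d_o2 = 27 - (-4.583) = 31.583 cm.
Applying the thin-lens equation again with f_2 = 7.5 cm and d_o2 = 31.583 cm gives d_i2 = 9.836 cm.
m_2 = -(9.836)/(31.583) = -0.3114.
Total m = m_1 x m_2 = (1.8333)(-0.3114) = -0.5709.

-0.571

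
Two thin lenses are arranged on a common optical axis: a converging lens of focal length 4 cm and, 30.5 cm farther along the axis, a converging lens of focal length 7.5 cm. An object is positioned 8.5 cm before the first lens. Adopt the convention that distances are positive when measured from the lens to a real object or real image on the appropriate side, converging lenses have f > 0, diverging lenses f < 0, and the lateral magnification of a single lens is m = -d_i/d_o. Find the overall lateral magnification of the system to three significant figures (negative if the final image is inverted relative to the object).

0.432

First lens: d_i1 = 1/(1/4 - 1/8.5) = 7.556 cm.
m_1 = -(7.556)/8.5 = -0.8889.
Object distance for lens 2: d_o2 = 30.5 - 7.556 = 22.944 cm.
Second lens: d_i2 = 1/(1/7.5 - 1/(22.944)) = 11.142 cm.
m_2 = -(11.142)/(22.944) = -0.4856.
The system's lateral magnification is m_1 m_2 = (-0.8889)(-0.4856) = 0.4317.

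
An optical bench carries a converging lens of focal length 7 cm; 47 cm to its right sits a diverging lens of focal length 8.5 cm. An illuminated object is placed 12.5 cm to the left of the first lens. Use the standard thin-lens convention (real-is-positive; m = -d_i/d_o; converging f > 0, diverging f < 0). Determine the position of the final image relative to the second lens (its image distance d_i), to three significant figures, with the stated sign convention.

-6.68 cm

First lens: d_i1 = 1/(1/7 - 1/12.5) = 15.909 cm.
The intermediate image is 15.909 cm to the right of lens 1, so d_o2 = L - d_i1 = 47 - 15.909 = 31.091 cm.
Second lens: d_i2 = 1/(1/(-8.5) - 1/(31.091)) = -6.675 cm.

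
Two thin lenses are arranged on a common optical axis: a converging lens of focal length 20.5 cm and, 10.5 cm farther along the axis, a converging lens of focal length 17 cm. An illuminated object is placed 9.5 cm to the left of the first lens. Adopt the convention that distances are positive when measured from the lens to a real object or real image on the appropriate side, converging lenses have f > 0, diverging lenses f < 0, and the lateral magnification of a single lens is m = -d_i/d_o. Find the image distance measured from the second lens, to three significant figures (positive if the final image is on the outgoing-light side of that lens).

42.8 cm

First lens: d_i1 = 1/(1/20.5 - 1/9.5) = -17.705 cm.
With d_i1 < 0 the first image is virtual and lies on the object side; the object distance for lens 2 is d_o2 = 10.5 - (-17.705) = 28.205 cm.
Second lens: d_i2 = 1/(1/17 - 1/(28.205)) = 42.793 cm.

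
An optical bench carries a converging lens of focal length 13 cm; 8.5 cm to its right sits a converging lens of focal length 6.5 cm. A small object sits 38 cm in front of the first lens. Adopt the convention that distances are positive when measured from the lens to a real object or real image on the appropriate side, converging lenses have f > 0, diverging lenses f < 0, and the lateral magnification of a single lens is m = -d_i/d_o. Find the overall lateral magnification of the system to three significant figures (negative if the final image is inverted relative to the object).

-0.190

Applying the thin-lens equation to the first lens, 1/13 = 1/38 + 1/d_i1, which gives d_i1 = 19.760 cm.
Its lateral magnification is m_1 = -d_i1/d_o1 = -(19.760)/38 = -0.5200.
Since 19.760 cm > 8.5 cm, the first image lies past the second lens and serves as a virtual object: d_o2 = L - d_i1 = -11.260 cm.
Applying the thin-lens equation again with f_2 = 6.5 cm and d_o2 = -11.260 cm gives d_i2 = 4.121 cm.
m_2 = -(4.121)/(-11.260) = 0.3660.
Total m = m_1 x m_2 = (-0.5200)(0.3660) = -0.1903.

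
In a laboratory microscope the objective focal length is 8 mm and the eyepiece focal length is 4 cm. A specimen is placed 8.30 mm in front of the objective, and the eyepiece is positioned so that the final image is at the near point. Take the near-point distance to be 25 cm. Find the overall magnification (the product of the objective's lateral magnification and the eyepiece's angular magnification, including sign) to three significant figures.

Convert to cm: f_obj = 8 mm = 0.8 cm; d_o = 8.30 mm = 0.83 cm.
Objective: 1/d_i = 1/f_obj - 1/d_o = 1/0.8 - 1/0.83 = 0.04518 cm^-1, so d_i = 22.133 cm.
m_obj = -d_i/d_o = -22.133/0.83 = -26.667.
Eyepiece angular magnification (image at near point): M_eye = 1 + D/f_e = 1 + 25/4 = 7.250.
Overall M = m_obj x M_eye = (-26.667)(7.250) = -193.33.

-193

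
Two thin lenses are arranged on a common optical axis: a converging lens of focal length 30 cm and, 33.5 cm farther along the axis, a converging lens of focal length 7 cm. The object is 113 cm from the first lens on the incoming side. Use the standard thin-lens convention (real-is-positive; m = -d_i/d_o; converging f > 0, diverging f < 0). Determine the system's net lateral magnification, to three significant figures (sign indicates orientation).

-0.176

Applying the thin-lens equation to the first lens, 1/30 = 1/113 + 1/d_i1, which gives d_i1 = 40.843 cm.
Its lateral magnification is m_1 = -d_i1/d_o1 = -(40.843)/113 = -0.3614.
Since 40.843 cm > 33.5 cm, the first image lies past the second lens and serves as a virtual object: d_o2 = L - d_i1 = -7.343 cm.
Applying the thin-lens equation again with f_2 = 7 cm and d_o2 = -7.343 cm gives d_i2 = 3.584 cm.
m_2 = -(3.584)/(-7.343) = 0.4880.
Overall magnification: m = m_1 m_2 = -0.1764.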